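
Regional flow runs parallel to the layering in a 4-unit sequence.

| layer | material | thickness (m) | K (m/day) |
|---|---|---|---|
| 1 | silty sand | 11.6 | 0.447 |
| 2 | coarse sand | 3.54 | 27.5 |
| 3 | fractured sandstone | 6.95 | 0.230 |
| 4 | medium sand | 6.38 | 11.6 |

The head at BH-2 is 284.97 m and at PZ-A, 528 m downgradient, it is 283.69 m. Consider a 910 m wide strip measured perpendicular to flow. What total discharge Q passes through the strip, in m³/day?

393

Flow is parallel to layering, so each bed carries its own Darcy discharge and the transmissivities add.
Σ(K_i·b_i) = 0.447×11.6 + 27.5×3.54 + 0.230×6.95 + 11.6×6.38 = 178.1 m²/day.
Hydraulic gradient i = (284.97 − 283.69) / 528 = 1.28 / 528 = 0.002424.
Q = Σ(K_i·b_i) · W · i = 178.1 × 910 × 0.002424 = 393.0 m³/day.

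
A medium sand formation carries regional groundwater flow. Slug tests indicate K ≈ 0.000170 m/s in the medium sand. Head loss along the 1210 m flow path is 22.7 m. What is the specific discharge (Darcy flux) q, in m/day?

Convert K: 0.000170 m/s × 86400 = 14.69 m/day.
Hydraulic gradient i = Δh / L = 22.7 / 1210 = 0.01876.
Specific discharge q = K · i = 14.69 × 0.01876 = 0.2756 m/day.

0.276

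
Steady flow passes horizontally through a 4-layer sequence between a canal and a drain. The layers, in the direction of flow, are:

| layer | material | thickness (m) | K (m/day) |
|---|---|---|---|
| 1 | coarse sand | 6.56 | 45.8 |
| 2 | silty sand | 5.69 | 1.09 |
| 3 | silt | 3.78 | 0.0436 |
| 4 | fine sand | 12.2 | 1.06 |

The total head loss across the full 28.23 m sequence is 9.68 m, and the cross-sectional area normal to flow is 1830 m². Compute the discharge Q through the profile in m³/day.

171

Flow is perpendicular to layering, so the layers act in series and the equivalent K is the thickness-weighted harmonic mean.
Total thickness L = 6.56 + 5.69 + 3.78 + 12.2 = 28.23 m.
Σ(b_i/K_i) = 6.56/45.8 + 5.69/1.09 + 3.78/0.0436 + 12.2/1.06 = 103.6 d.
K_eq = L / Σ(b_i/K_i) = 28.23 / 103.6 = 0.2726 m/day.
Q = K_eq · A · (Δh/L) = 0.2726 × 1830 × (9.68/28.23) = 171.0 m³/day.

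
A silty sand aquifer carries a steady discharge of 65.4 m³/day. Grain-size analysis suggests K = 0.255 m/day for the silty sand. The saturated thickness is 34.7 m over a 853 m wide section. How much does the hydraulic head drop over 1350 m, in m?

11.7

Cross-sectional area A = 853 × 34.7 = 29599 m².
From Q = K·A·i, i = Q / (K·A) = 65.4 / (0.2550 × 29599) = 0.008665.
Head loss Δh = i · L = 0.008665 × 1350 = 11.70 m.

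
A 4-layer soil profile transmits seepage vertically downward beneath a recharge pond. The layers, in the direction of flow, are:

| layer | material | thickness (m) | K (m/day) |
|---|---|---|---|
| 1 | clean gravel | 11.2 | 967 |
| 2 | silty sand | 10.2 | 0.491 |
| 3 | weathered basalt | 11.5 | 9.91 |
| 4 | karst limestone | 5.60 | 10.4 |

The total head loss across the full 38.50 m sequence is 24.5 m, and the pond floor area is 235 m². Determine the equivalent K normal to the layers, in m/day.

1.71

Flow is perpendicular to layering, so the layers act in series and the equivalent K is the thickness-weighted harmonic mean.
Total thickness L = 11.2 + 10.2 + 11.5 + 5.60 = 38.50 m.
Σ(b_i/K_i) = 11.2/967 + 10.2/0.491 + 11.5/9.91 + 5.60/10.4 = 22.48 d.
K_eq = L / Σ(b_i/K_i) = 38.50 / 22.48 = 1.712 m/day.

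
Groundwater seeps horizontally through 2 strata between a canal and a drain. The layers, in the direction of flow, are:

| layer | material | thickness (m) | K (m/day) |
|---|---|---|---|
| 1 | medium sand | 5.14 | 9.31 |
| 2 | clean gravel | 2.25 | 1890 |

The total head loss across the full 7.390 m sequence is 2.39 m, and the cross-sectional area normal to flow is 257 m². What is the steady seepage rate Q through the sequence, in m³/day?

Flow is perpendicular to layering, so the layers act in series and the equivalent K is the thickness-weighted harmonic mean.
Total thickness L = 5.14 + 2.25 = 7.390 m.
Σ(b_i/K_i) = 5.14/9.31 + 2.25/1890 = 0.5533 d.
K_eq = L / Σ(b_i/K_i) = 7.390 / 0.5533 = 13.36 m/day.
Q = K_eq · A · (Δh/L) = 13.36 × 257 × (2.39/7.390) = 1110 m³/day.

1110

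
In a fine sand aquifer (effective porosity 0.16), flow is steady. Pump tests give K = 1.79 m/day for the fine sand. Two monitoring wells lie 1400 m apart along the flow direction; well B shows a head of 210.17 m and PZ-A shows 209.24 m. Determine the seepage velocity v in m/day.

Hydraulic gradient i = (210.17 − 209.24) / 1400 = 0.93 / 1400 = 0.0006643.
Darcy flux q = K · i = 1.790 × 0.0006643 = 0.001189 m/day.
Seepage velocity v = q / n_e = 0.001189 / 0.16 = 0.007432 m/day.

0.00743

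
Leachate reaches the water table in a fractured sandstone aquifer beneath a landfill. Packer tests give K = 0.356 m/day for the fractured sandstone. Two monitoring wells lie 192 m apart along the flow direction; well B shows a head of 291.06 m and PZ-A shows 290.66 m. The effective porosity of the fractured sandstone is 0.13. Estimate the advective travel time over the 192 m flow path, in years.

92.1

Hydraulic gradient i = (291.06 − 290.66) / 192 = 0.4 / 192 = 0.002083.
Darcy flux q = K · i = 0.3560 × 0.002083 = 0.0007417 m/day.
Seepage velocity v = q / n_e = 0.0007417 / 0.13 = 0.005705 m/day.
Travel time t = L / v = 192 / 0.005705 = 33654 days = 92.14 years.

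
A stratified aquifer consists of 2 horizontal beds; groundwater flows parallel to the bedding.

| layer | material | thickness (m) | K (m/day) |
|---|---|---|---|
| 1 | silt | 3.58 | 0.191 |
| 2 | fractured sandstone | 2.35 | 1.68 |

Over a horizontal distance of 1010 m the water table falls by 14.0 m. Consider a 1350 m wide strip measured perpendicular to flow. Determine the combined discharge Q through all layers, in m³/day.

Flow is parallel to layering, so each bed carries its own Darcy discharge and the transmissivities add.
Σ(K_i·b_i) = 0.191×3.58 + 1.68×2.35 = 4.632 m²/day.
Hydraulic gradient i = Δh / L = 14.0 / 1010 = 0.01386.
Q = Σ(K_i·b_i) · W · i = 4.632 × 1350 × 0.01386 = 86.67 m³/day.

86.7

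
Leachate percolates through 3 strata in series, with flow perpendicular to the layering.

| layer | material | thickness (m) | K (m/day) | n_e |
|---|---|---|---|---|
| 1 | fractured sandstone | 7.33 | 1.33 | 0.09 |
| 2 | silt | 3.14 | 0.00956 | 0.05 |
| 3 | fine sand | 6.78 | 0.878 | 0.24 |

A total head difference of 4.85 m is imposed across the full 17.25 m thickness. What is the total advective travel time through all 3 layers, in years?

With flow normal to the layers, continuity requires the same specific discharge q through every layer.
Σ(b_i/K_i) = 7.33/1.33 + 3.14/0.00956 + 6.78/0.878 = 341.7 d.
q = Δh / Σ(b_i/K_i) = 4.85 / 341.7 = 0.01419 m/day.
In each layer the seepage velocity is v_i = q/n_i, so the layer transit time is t_i = b_i·n_i / q:
  layer 1 (fractured sandstone): t_1 = 7.33 × 0.09 / 0.01419 = 46.48 d
  layer 2 (silt): t_2 = 3.14 × 0.05 / 0.01419 = 11.06 d
  layer 3 (fine sand): t_3 = 6.78 × 0.24 / 0.01419 = 114.6 d
Total t = Σ t_i = 172.2 days = 0.4714 years.

0.471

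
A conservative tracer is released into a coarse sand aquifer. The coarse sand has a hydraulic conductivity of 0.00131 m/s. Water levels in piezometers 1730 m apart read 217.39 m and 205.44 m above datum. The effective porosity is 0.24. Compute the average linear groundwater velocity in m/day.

3.26

Convert K: 0.00131 m/s × 86400 = 113.2 m/day.
Hydraulic gradient i = (217.39 − 205.44) / 1730 = 11.95 / 1730 = 0.006908.
Darcy flux q = K · i = 113.2 × 0.006908 = 0.7818 m/day.
Seepage velocity v = q / n_e = 0.7818 / 0.24 = 3.258 m/day.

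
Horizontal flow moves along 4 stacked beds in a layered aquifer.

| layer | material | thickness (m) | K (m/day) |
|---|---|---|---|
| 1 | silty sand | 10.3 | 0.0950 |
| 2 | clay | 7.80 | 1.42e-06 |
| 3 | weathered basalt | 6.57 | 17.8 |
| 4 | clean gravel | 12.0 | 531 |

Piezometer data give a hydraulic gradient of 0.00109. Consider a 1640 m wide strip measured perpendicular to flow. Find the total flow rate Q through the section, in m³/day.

11600

Flow is parallel to layering, so each bed carries its own Darcy discharge and the transmissivities add.
Σ(K_i·b_i) = 0.0950×10.3 + 1.42e-06×7.80 + 17.8×6.57 + 531×12.0 = 6490 m²/day.
Hydraulic gradient i = 0.00109.
Q = Σ(K_i·b_i) · W · i = 6490 × 1640 × 0.001090 = 11601 m³/day.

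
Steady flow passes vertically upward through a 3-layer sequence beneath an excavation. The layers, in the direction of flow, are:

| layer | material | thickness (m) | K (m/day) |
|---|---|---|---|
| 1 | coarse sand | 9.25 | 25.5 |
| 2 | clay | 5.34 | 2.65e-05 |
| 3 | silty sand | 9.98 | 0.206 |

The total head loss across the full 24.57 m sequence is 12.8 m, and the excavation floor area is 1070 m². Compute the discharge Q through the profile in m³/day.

Flow is perpendicular to layering, so the layers act in series and the equivalent K is the thickness-weighted harmonic mean.
Total thickness L = 9.25 + 5.34 + 9.98 = 24.57 m.
Σ(b_i/K_i) = 9.25/25.5 + 5.34/2.65e-05 + 9.98/0.206 = 2.016e+05 d.
K_eq = L / Σ(b_i/K_i) = 24.57 / 2.016e+05 = 0.0001219 m/day.
Q = K_eq · A · (Δh/L) = 0.0001219 × 1070 × (12.8/24.57) = 0.06795 m³/day.

0.0680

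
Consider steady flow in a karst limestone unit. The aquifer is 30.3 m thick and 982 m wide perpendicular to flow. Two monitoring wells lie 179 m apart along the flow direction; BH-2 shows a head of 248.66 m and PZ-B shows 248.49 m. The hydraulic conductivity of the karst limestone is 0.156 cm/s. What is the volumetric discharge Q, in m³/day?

3810

Convert K: 0.156 cm/s × 864 = 134.8 m/day.
Cross-sectional area A = 982 × 30.3 = 29755 m².
Hydraulic gradient i = (248.66 − 248.49) / 179 = 0.17 / 179 = 0.0009497.
Darcy's law: Q = K · A · i = 134.8 × 29755 × 0.0009497 = 3809 m³/day.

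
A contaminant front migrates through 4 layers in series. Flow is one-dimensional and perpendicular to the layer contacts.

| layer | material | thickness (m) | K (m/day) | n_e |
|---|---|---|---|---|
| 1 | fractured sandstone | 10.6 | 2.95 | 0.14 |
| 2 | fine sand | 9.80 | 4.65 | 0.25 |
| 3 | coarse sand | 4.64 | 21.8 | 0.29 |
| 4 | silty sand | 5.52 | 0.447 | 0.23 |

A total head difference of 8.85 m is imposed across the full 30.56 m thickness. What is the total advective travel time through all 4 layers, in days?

With flow normal to the layers, continuity requires the same specific discharge q through every layer.
Σ(b_i/K_i) = 10.6/2.95 + 9.80/4.65 + 4.64/21.8 + 5.52/0.447 = 18.26 d.
q = Δh / Σ(b_i/K_i) = 8.85 / 18.26 = 0.4846 m/day.
In each layer the seepage velocity is v_i = q/n_i, so the layer transit time is t_i = b_i·n_i / q:
  layer 1 (fractured sandstone): t_1 = 10.6 × 0.14 / 0.4846 = 3.062 d
  layer 2 (fine sand): t_2 = 9.80 × 0.25 / 0.4846 = 5.056 d
  layer 3 (coarse sand): t_3 = 4.64 × 0.29 / 0.4846 = 2.777 d
  layer 4 (silty sand): t_4 = 5.52 × 0.23 / 0.4846 = 2.620 d
Total t = Σ t_i = 13.51 days.

13.5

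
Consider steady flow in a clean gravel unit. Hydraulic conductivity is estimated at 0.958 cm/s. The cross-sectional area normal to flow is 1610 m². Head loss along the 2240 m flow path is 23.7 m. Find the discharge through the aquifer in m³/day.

14100

Convert K: 0.958 cm/s × 864 = 827.7 m/day.
Hydraulic gradient i = Δh / L = 23.7 / 2240 = 0.01058.
Darcy's law: Q = K · A · i = 827.7 × 1610 × 0.01058 = 14100 m³/day.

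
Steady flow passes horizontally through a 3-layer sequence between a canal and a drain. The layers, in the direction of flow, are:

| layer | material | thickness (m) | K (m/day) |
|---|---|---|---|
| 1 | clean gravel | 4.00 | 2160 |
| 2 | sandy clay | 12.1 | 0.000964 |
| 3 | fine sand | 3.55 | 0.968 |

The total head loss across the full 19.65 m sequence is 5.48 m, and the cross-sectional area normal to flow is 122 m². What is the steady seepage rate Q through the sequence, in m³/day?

Flow is perpendicular to layering, so the layers act in series and the equivalent K is the thickness-weighted harmonic mean.
Total thickness L = 4.00 + 12.1 + 3.55 = 19.65 m.
Σ(b_i/K_i) = 4.00/2160 + 12.1/0.000964 + 3.55/0.968 = 12556 d.
K_eq = L / Σ(b_i/K_i) = 19.65 / 12556 = 0.001565 m/day.
Q = K_eq · A · (Δh/L) = 0.001565 × 122 × (5.48/19.65) = 0.05325 m³/day.

0.0532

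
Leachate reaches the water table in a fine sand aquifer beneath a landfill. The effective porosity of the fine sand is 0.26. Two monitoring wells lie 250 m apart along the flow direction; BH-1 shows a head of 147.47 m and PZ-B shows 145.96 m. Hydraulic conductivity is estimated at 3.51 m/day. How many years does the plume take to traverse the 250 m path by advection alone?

8.39

Hydraulic gradient i = (147.47 − 145.96) / 250 = 1.51 / 250 = 0.006040.
Darcy flux q = K · i = 3.510 × 0.006040 = 0.02120 m/day.
Seepage velocity v = q / n_e = 0.02120 / 0.26 = 0.08154 m/day.
Travel time t = L / v = 250 / 0.08154 = 3066 days = 8.394 years.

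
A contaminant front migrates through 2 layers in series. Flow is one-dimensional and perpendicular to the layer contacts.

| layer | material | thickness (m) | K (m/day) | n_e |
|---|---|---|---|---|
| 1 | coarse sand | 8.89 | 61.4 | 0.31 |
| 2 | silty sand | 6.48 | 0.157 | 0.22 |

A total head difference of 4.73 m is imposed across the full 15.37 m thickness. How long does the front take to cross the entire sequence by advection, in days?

36.6

With flow normal to the layers, continuity requires the same specific discharge q through every layer.
Σ(b_i/K_i) = 8.89/61.4 + 6.48/0.157 = 41.42 d.
q = Δh / Σ(b_i/K_i) = 4.73 / 41.42 = 0.1142 m/day.
In each layer the seepage velocity is v_i = q/n_i, so the layer transit time is t_i = b_i·n_i / q:
  layer 1 (coarse sand): t_1 = 8.89 × 0.31 / 0.1142 = 24.13 d
  layer 2 (silty sand): t_2 = 6.48 × 0.22 / 0.1142 = 12.48 d
Total t = Σ t_i = 36.62 days.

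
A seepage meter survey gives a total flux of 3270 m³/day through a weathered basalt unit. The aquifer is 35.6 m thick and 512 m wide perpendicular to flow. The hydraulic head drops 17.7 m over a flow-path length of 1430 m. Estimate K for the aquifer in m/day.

Cross-sectional area A = 512 × 35.6 = 18227 m².
Hydraulic gradient i = Δh / L = 17.7 / 1430 = 0.01238.
From Q = K·A·i, K = Q / (A·i) = 3270 / (18227 × 0.01238) = 14.49 m/day.

14.5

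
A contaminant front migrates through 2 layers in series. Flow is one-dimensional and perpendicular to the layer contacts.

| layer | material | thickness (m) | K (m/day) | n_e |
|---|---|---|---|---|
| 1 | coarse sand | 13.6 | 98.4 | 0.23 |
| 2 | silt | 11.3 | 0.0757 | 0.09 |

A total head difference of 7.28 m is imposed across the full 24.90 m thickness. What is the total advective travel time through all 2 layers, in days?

With flow normal to the layers, continuity requires the same specific discharge q through every layer.
Σ(b_i/K_i) = 13.6/98.4 + 11.3/0.0757 = 149.4 d.
q = Δh / Σ(b_i/K_i) = 7.28 / 149.4 = 0.04872 m/day.
In each layer the seepage velocity is v_i = q/n_i, so the layer transit time is t_i = b_i·n_i / q:
  layer 1 (coarse sand): t_1 = 13.6 × 0.23 / 0.04872 = 64.20 d
  layer 2 (silt): t_2 = 11.3 × 0.09 / 0.04872 = 20.87 d
Total t = Σ t_i = 85.07 days.

85.1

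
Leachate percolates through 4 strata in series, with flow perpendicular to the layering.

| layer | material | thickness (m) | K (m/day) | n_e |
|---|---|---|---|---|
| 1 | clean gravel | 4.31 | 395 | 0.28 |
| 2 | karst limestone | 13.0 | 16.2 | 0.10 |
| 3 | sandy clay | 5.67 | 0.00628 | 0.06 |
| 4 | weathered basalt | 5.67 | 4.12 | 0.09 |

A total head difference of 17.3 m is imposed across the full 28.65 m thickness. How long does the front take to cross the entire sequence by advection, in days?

176

With flow normal to the layers, continuity requires the same specific discharge q through every layer.
Σ(b_i/K_i) = 4.31/395 + 13.0/16.2 + 5.67/0.00628 + 5.67/4.12 = 905.1 d.
q = Δh / Σ(b_i/K_i) = 17.3 / 905.1 = 0.01911 m/day.
In each layer the seepage velocity is v_i = q/n_i, so the layer transit time is t_i = b_i·n_i / q:
  layer 1 (clean gravel): t_1 = 4.31 × 0.28 / 0.01911 = 63.13 d
  layer 2 (karst limestone): t_2 = 13.0 × 0.10 / 0.01911 = 68.01 d
  layer 3 (sandy clay): t_3 = 5.67 × 0.06 / 0.01911 = 17.80 d
  layer 4 (weathered basalt): t_4 = 5.67 × 0.09 / 0.01911 = 26.70 d
Total t = Σ t_i = 175.6 days.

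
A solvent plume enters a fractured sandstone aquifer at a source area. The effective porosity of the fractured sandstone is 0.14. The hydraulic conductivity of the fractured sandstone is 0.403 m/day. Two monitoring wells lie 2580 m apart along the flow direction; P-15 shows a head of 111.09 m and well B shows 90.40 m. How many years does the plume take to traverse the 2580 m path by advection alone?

306

Hydraulic gradient i = (111.09 − 90.40) / 2580 = 20.69 / 2580 = 0.008019.
Darcy flux q = K · i = 0.4030 × 0.008019 = 0.003232 m/day.
Seepage velocity v = q / n_e = 0.003232 / 0.14 = 0.02308 m/day.
Travel time t = L / v = 2580 / 0.02308 = 1.118e+05 days = 306.0 years.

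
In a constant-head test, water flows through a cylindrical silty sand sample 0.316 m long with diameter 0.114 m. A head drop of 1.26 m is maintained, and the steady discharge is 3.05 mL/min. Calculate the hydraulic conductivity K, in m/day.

0.108

Cross-sectional area A = π·(d/2)² = π × (0.114/2)² = 0.01021 m².
Convert discharge: 3.05 mL/min = 5.083e-08 m³/s.
Darcy's law rearranged: K = Q·L / (A·Δh) = 5.083e-08 × 0.316 / (0.01021 × 1.26) = 1.249e-06 m/s = 0.1079 m/day.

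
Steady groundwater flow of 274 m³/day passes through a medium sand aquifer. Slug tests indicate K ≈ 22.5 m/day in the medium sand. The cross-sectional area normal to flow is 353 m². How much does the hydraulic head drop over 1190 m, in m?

From Q = K·A·i, i = Q / (K·A) = 274 / (22.50 × 353.0) = 0.03450.
Head loss Δh = i · L = 0.03450 × 1190 = 41.05 m.

41.1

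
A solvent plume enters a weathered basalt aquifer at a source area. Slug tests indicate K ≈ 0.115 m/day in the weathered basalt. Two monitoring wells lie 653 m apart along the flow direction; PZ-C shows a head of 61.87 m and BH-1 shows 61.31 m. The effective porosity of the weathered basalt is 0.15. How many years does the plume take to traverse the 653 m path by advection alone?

2720

Hydraulic gradient i = (61.87 − 61.31) / 653 = 0.56 / 653 = 0.0008576.
Darcy flux q = K · i = 0.1150 × 0.0008576 = 9.862e-05 m/day.
Seepage velocity v = q / n_e = 9.862e-05 / 0.15 = 0.0006575 m/day.
Travel time t = L / v = 653 / 0.0006575 = 9.932e+05 days = 2719 years.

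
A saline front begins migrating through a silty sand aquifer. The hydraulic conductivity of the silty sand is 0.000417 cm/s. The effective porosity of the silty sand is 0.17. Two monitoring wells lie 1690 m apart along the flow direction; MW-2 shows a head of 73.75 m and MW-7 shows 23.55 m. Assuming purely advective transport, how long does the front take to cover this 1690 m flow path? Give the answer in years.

73.5

Convert K: 0.000417 cm/s × 864 = 0.3603 m/day.
Hydraulic gradient i = (73.75 − 23.55) / 1690 = 50.2 / 1690 = 0.02970.
Darcy flux q = K · i = 0.3603 × 0.02970 = 0.01070 m/day.
Seepage velocity v = q / n_e = 0.01070 / 0.17 = 0.06295 m/day.
Travel time t = L / v = 1690 / 0.06295 = 26845 days = 73.50 years.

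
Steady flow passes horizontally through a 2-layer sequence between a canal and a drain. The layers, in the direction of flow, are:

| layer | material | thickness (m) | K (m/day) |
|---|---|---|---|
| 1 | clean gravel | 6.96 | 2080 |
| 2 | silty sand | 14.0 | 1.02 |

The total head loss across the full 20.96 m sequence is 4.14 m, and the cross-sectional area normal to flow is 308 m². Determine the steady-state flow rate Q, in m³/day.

Flow is perpendicular to layering, so the layers act in series and the equivalent K is the thickness-weighted harmonic mean.
Total thickness L = 6.96 + 14.0 = 20.96 m.
Σ(b_i/K_i) = 6.96/2080 + 14.0/1.02 = 13.73 d.
K_eq = L / Σ(b_i/K_i) = 20.96 / 13.73 = 1.527 m/day.
Q = K_eq · A · (Δh/L) = 1.527 × 308 × (4.14/20.96) = 92.88 m³/day.

92.9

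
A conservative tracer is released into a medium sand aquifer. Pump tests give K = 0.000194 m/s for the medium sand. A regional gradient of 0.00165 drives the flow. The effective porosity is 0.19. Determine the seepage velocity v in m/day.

0.146

Convert K: 0.000194 m/s × 86400 = 16.76 m/day.
Hydraulic gradient i = 0.00165.
Darcy flux q = K · i = 16.76 × 0.001650 = 0.02766 m/day.
Seepage velocity v = q / n_e = 0.02766 / 0.19 = 0.1456 m/day.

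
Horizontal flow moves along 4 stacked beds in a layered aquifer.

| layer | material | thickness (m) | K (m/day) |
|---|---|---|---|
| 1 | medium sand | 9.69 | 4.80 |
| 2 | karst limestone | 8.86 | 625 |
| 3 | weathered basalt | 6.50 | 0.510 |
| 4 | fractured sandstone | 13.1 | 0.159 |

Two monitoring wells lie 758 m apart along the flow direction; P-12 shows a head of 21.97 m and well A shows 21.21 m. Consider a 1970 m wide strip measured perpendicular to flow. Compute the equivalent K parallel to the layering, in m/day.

147

Flow is parallel to layering, so each bed carries its own Darcy discharge and the transmissivities add.
Σ(K_i·b_i) = 4.80×9.69 + 625×8.86 + 0.510×6.50 + 0.159×13.1 = 5589 m²/day.
Total thickness b = 38.15 m, so K_eq = Σ(K_i·b_i)/b = 146.5 m/day.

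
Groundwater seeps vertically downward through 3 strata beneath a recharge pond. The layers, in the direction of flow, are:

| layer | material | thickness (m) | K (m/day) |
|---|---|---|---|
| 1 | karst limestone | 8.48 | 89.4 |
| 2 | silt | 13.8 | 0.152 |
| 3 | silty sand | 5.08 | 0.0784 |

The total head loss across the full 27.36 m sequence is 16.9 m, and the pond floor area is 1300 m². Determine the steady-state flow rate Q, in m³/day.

141

Flow is perpendicular to layering, so the layers act in series and the equivalent K is the thickness-weighted harmonic mean.
Total thickness L = 8.48 + 13.8 + 5.08 = 27.36 m.
Σ(b_i/K_i) = 8.48/89.4 + 13.8/0.152 + 5.08/0.0784 = 155.7 d.
K_eq = L / Σ(b_i/K_i) = 27.36 / 155.7 = 0.1757 m/day.
Q = K_eq · A · (Δh/L) = 0.1757 × 1300 × (16.9/27.36) = 141.1 m³/day.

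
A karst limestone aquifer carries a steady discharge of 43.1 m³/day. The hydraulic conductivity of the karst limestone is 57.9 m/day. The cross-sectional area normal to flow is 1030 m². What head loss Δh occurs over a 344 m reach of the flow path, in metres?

0.249

From Q = K·A·i, i = Q / (K·A) = 43.1 / (57.90 × 1030) = 0.0007227.
Head loss Δh = i · L = 0.0007227 × 344 = 0.2486 m.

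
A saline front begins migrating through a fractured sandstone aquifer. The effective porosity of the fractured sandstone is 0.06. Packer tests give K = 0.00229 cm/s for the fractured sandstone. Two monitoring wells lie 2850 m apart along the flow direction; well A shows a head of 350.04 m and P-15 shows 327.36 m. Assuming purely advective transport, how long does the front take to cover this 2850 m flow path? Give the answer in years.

Convert K: 0.00229 cm/s × 864 = 1.979 m/day.
Hydraulic gradient i = (350.04 − 327.36) / 2850 = 22.68 / 2850 = 0.007958.
Darcy flux q = K · i = 1.979 × 0.007958 = 0.01575 m/day.
Seepage velocity v = q / n_e = 0.01575 / 0.06 = 0.2624 m/day.
Travel time t = L / v = 2850 / 0.2624 = 10860 days = 29.73 years.

29.7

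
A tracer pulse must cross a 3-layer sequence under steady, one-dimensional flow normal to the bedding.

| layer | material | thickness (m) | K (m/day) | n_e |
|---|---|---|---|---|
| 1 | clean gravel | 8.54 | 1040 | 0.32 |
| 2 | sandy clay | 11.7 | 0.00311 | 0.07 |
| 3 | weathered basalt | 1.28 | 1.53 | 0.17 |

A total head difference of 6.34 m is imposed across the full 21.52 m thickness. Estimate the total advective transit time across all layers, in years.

6.13

With flow normal to the layers, continuity requires the same specific discharge q through every layer.
Σ(b_i/K_i) = 8.54/1040 + 11.7/0.00311 + 1.28/1.53 = 3763 d.
q = Δh / Σ(b_i/K_i) = 6.34 / 3763 = 0.001685 m/day.
In each layer the seepage velocity is v_i = q/n_i, so the layer transit time is t_i = b_i·n_i / q:
  layer 1 (clean gravel): t_1 = 8.54 × 0.32 / 0.001685 = 1622 d
  layer 2 (sandy clay): t_2 = 11.7 × 0.07 / 0.001685 = 486.1 d
  layer 3 (weathered basalt): t_3 = 1.28 × 0.17 / 0.001685 = 129.1 d
Total t = Σ t_i = 2237 days = 6.125 years.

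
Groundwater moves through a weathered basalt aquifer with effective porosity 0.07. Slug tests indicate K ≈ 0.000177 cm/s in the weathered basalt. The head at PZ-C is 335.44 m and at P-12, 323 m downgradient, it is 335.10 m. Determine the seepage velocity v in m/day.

0.00230

Convert K: 0.000177 cm/s × 864 = 0.1529 m/day.
Hydraulic gradient i = (335.44 − 335.10) / 323 = 0.34 / 323 = 0.001053.
Darcy flux q = K · i = 0.1529 × 0.001053 = 0.0001610 m/day.
Seepage velocity v = q / n_e = 0.0001610 / 0.07 = 0.002300 m/day.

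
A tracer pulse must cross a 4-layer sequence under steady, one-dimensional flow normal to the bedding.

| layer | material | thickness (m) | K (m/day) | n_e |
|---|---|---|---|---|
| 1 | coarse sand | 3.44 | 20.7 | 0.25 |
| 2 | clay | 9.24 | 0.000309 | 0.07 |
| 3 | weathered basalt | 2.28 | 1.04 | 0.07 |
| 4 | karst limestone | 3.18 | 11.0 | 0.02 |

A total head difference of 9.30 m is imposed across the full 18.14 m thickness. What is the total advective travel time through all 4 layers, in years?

With flow normal to the layers, continuity requires the same specific discharge q through every layer.
Σ(b_i/K_i) = 3.44/20.7 + 9.24/0.000309 + 2.28/1.04 + 3.18/11.0 = 29906 d.
q = Δh / Σ(b_i/K_i) = 9.30 / 29906 = 0.0003110 m/day.
In each layer the seepage velocity is v_i = q/n_i, so the layer transit time is t_i = b_i·n_i / q:
  layer 1 (coarse sand): t_1 = 3.44 × 0.25 / 0.0003110 = 2765 d
  layer 2 (clay): t_2 = 9.24 × 0.07 / 0.0003110 = 2080 d
  layer 3 (weathered basalt): t_3 = 2.28 × 0.07 / 0.0003110 = 513.2 d
  layer 4 (karst limestone): t_4 = 3.18 × 0.02 / 0.0003110 = 204.5 d
Total t = Σ t_i = 5563 days = 15.23 years.

15.2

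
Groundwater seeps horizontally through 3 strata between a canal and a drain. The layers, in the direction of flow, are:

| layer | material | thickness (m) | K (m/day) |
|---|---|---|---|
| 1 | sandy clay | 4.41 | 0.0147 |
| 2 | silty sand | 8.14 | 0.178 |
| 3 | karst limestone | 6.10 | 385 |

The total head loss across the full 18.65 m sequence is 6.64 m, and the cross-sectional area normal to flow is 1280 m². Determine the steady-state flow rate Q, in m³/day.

24.6

Flow is perpendicular to layering, so the layers act in series and the equivalent K is the thickness-weighted harmonic mean.
Total thickness L = 4.41 + 8.14 + 6.10 = 18.65 m.
Σ(b_i/K_i) = 4.41/0.0147 + 8.14/0.178 + 6.10/385 = 345.7 d.
K_eq = L / Σ(b_i/K_i) = 18.65 / 345.7 = 0.05394 m/day.
Q = K_eq · A · (Δh/L) = 0.05394 × 1280 × (6.64/18.65) = 24.58 m³/day.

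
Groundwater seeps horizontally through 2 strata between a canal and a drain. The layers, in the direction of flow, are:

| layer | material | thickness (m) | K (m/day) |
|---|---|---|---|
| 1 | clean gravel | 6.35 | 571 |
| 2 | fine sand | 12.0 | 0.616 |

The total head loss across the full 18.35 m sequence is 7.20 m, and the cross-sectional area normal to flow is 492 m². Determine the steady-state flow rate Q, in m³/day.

Flow is perpendicular to layering, so the layers act in series and the equivalent K is the thickness-weighted harmonic mean.
Total thickness L = 6.35 + 12.0 = 18.35 m.
Σ(b_i/K_i) = 6.35/571 + 12.0/0.616 = 19.49 d.
K_eq = L / Σ(b_i/K_i) = 18.35 / 19.49 = 0.9414 m/day.
Q = K_eq · A · (Δh/L) = 0.9414 × 492 × (7.20/18.35) = 181.7 m³/day.

182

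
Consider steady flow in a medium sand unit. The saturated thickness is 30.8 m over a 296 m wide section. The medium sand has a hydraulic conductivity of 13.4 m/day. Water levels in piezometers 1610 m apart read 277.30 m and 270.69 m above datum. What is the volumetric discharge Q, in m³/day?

Cross-sectional area A = 296 × 30.8 = 9117 m².
Hydraulic gradient i = (277.30 − 270.69) / 1610 = 6.61 / 1610 = 0.004106.
Darcy's law: Q = K · A · i = 13.40 × 9117 × 0.004106 = 501.6 m³/day.

502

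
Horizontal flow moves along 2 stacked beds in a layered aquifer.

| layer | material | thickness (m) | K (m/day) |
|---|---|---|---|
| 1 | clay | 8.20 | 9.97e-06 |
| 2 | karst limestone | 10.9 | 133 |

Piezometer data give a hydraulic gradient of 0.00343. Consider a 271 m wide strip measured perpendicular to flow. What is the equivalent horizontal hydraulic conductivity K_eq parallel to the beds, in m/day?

75.9

Flow is parallel to layering, so each bed carries its own Darcy discharge and the transmissivities add.
Σ(K_i·b_i) = 9.97e-06×8.20 + 133×10.9 = 1450 m²/day.
Total thickness b = 19.10 m, so K_eq = Σ(K_i·b_i)/b = 75.90 m/day.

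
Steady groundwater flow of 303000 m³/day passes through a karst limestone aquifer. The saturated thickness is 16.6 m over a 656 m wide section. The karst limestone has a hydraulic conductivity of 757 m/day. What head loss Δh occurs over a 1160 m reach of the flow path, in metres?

42.6

Cross-sectional area A = 656 × 16.6 = 10890 m².
From Q = K·A·i, i = Q / (K·A) = 303000 / (757.0 × 10890) = 0.03676.
Head loss Δh = i · L = 0.03676 × 1160 = 42.64 m.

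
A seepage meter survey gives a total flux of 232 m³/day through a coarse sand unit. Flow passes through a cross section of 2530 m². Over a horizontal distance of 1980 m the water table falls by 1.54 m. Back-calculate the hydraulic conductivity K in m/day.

118

Hydraulic gradient i = Δh / L = 1.54 / 1980 = 0.0007778.
From Q = K·A·i, K = Q / (A·i) = 232 / (2530 × 0.0007778) = 117.9 m/day.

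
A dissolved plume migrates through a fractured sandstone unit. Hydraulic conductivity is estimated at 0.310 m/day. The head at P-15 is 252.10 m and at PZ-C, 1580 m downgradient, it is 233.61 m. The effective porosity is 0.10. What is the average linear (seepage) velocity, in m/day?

0.0363

Hydraulic gradient i = (252.10 − 233.61) / 1580 = 18.49 / 1580 = 0.01170.
Darcy flux q = K · i = 0.3100 × 0.01170 = 0.003628 m/day.
Seepage velocity v = q / n_e = 0.003628 / 0.10 = 0.03628 m/day.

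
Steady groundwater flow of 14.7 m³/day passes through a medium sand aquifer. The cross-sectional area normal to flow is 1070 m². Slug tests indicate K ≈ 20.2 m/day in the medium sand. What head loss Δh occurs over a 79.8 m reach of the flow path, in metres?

From Q = K·A·i, i = Q / (K·A) = 14.7 / (20.20 × 1070) = 0.0006801.
Head loss Δh = i · L = 0.0006801 × 79.8 = 0.05427 m.

0.0543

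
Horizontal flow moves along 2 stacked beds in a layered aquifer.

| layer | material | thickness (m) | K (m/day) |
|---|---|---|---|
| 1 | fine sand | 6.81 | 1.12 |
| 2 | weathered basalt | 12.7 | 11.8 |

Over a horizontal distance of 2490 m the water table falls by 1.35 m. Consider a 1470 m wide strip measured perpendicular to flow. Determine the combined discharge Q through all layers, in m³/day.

126

Flow is parallel to layering, so each bed carries its own Darcy discharge and the transmissivities add.
Σ(K_i·b_i) = 1.12×6.81 + 11.8×12.7 = 157.5 m²/day.
Hydraulic gradient i = Δh / L = 1.35 / 2490 = 0.0005422.
Q = Σ(K_i·b_i) · W · i = 157.5 × 1470 × 0.0005422 = 125.5 m³/day.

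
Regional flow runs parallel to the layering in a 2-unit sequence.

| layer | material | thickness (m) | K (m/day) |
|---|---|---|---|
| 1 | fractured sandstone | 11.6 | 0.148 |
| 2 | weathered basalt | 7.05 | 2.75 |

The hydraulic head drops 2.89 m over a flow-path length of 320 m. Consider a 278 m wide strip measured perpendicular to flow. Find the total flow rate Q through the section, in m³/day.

Flow is parallel to layering, so each bed carries its own Darcy discharge and the transmissivities add.
Σ(K_i·b_i) = 0.148×11.6 + 2.75×7.05 = 21.10 m²/day.
Hydraulic gradient i = Δh / L = 2.89 / 320 = 0.009031.
Q = Σ(K_i·b_i) · W · i = 21.10 × 278 × 0.009031 = 52.99 m³/day.

53.0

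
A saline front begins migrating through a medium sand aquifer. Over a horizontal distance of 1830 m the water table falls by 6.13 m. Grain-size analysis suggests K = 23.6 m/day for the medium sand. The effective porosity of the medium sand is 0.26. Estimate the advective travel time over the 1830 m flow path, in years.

Hydraulic gradient i = Δh / L = 6.13 / 1830 = 0.003350.
Darcy flux q = K · i = 23.60 × 0.003350 = 0.07905 m/day.
Seepage velocity v = q / n_e = 0.07905 / 0.26 = 0.3041 m/day.
Travel time t = L / v = 1830 / 0.3041 = 6019 days = 16.48 years.

16.5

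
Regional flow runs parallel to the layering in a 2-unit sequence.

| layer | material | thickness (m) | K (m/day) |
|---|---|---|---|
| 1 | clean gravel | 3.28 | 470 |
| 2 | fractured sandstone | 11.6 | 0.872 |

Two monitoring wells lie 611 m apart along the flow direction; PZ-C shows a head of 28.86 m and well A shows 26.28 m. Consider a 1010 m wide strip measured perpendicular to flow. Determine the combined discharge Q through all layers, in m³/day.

6620

Flow is parallel to layering, so each bed carries its own Darcy discharge and the transmissivities add.
Σ(K_i·b_i) = 470×3.28 + 0.872×11.6 = 1552 m²/day.
Hydraulic gradient i = (28.86 − 26.28) / 611 = 2.58 / 611 = 0.004223.
Q = Σ(K_i·b_i) · W · i = 1552 × 1010 × 0.004223 = 6618 m³/day.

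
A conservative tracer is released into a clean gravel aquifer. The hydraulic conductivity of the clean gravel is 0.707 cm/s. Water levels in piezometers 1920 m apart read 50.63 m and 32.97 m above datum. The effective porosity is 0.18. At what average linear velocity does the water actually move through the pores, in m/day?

31.2

Convert K: 0.707 cm/s × 864 = 610.8 m/day.
Hydraulic gradient i = (50.63 − 32.97) / 1920 = 17.66 / 1920 = 0.009198.
Darcy flux q = K · i = 610.8 × 0.009198 = 5.619 m/day.
Seepage velocity v = q / n_e = 5.619 / 0.18 = 31.21 m/day.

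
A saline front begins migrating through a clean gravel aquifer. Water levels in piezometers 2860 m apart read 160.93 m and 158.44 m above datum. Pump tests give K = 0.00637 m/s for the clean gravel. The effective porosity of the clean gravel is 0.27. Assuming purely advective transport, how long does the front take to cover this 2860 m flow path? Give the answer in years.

Convert K: 0.00637 m/s × 86400 = 550.4 m/day.
Hydraulic gradient i = (160.93 − 158.44) / 2860 = 2.49 / 2860 = 0.0008706.
Darcy flux q = K · i = 550.4 × 0.0008706 = 0.4792 m/day.
Seepage velocity v = q / n_e = 0.4792 / 0.27 = 1.775 m/day.
Travel time t = L / v = 2860 / 1.775 = 1612 days = 4.412 years.

4.41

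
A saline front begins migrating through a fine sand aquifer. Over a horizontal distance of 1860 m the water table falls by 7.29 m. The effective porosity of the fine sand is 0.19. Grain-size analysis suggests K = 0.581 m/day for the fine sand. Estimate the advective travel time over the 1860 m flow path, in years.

425

Hydraulic gradient i = Δh / L = 7.29 / 1860 = 0.003919.
Darcy flux q = K · i = 0.5810 × 0.003919 = 0.002277 m/day.
Seepage velocity v = q / n_e = 0.002277 / 0.19 = 0.01198 m/day.
Travel time t = L / v = 1860 / 0.01198 = 1.552e+05 days = 424.9 years.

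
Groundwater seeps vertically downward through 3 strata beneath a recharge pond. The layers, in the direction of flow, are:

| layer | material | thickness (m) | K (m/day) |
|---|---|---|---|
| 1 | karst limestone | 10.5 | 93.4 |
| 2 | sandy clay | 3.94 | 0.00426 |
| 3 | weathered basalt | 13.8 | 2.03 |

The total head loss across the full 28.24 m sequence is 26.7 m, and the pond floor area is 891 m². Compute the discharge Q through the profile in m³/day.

Flow is perpendicular to layering, so the layers act in series and the equivalent K is the thickness-weighted harmonic mean.
Total thickness L = 10.5 + 3.94 + 13.8 = 28.24 m.
Σ(b_i/K_i) = 10.5/93.4 + 3.94/0.00426 + 13.8/2.03 = 931.8 d.
K_eq = L / Σ(b_i/K_i) = 28.24 / 931.8 = 0.03031 m/day.
Q = K_eq · A · (Δh/L) = 0.03031 × 891 × (26.7/28.24) = 25.53 m³/day.

25.5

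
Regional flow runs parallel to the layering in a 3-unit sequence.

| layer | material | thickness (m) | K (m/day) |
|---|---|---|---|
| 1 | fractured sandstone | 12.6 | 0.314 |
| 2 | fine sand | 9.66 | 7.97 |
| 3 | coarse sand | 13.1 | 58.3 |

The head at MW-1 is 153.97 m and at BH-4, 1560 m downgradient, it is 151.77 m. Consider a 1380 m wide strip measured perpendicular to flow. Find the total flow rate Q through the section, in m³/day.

1640

Flow is parallel to layering, so each bed carries its own Darcy discharge and the transmissivities add.
Σ(K_i·b_i) = 0.314×12.6 + 7.97×9.66 + 58.3×13.1 = 844.7 m²/day.
Hydraulic gradient i = (153.97 − 151.77) / 1560 = 2.2 / 1560 = 0.001410.
Q = Σ(K_i·b_i) · W · i = 844.7 × 1380 × 0.001410 = 1644 m³/day.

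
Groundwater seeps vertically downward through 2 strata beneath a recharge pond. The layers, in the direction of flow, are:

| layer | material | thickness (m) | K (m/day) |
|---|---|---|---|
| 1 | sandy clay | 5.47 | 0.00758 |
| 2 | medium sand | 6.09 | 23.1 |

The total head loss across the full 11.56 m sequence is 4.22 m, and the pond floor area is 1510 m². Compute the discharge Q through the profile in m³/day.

8.83

Flow is perpendicular to layering, so the layers act in series and the equivalent K is the thickness-weighted harmonic mean.
Total thickness L = 5.47 + 6.09 = 11.56 m.
Σ(b_i/K_i) = 5.47/0.00758 + 6.09/23.1 = 721.9 d.
K_eq = L / Σ(b_i/K_i) = 11.56 / 721.9 = 0.01601 m/day.
Q = K_eq · A · (Δh/L) = 0.01601 × 1510 × (4.22/11.56) = 8.827 m³/day.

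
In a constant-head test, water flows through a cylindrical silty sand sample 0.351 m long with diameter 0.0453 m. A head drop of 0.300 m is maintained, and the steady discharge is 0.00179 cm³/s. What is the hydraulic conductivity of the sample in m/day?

0.112

Cross-sectional area A = π·(d/2)² = π × (0.0453/2)² = 0.001612 m².
Convert discharge: 0.00179 cm³/s = 1.790e-09 m³/s.
Darcy's law rearranged: K = Q·L / (A·Δh) = 1.790e-09 × 0.351 / (0.001612 × 0.300) = 1.299e-06 m/s = 0.1123 m/day.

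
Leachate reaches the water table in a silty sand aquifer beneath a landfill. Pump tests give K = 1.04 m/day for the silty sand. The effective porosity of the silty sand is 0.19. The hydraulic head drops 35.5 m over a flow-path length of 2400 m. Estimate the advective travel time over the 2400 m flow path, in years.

Hydraulic gradient i = Δh / L = 35.5 / 2400 = 0.01479.
Darcy flux q = K · i = 1.040 × 0.01479 = 0.01538 m/day.
Seepage velocity v = q / n_e = 0.01538 / 0.19 = 0.08096 m/day.
Travel time t = L / v = 2400 / 0.08096 = 29642 days = 81.16 years.

81.2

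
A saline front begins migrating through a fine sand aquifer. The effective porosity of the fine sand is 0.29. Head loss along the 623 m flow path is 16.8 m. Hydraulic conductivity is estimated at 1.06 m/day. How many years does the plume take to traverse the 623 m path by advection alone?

Hydraulic gradient i = Δh / L = 16.8 / 623 = 0.02697.
Darcy flux q = K · i = 1.060 × 0.02697 = 0.02858 m/day.
Seepage velocity v = q / n_e = 0.02858 / 0.29 = 0.09857 m/day.
Travel time t = L / v = 623 / 0.09857 = 6321 days = 17.30 years.

17.3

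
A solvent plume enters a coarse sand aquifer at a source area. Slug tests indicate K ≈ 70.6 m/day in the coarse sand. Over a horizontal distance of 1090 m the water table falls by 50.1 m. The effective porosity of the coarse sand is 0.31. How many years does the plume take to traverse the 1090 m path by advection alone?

Hydraulic gradient i = Δh / L = 50.1 / 1090 = 0.04596.
Darcy flux q = K · i = 70.60 × 0.04596 = 3.245 m/day.
Seepage velocity v = q / n_e = 3.245 / 0.31 = 10.47 m/day.
Travel time t = L / v = 1090 / 10.47 = 104.1 days = 0.2851 years.

0.285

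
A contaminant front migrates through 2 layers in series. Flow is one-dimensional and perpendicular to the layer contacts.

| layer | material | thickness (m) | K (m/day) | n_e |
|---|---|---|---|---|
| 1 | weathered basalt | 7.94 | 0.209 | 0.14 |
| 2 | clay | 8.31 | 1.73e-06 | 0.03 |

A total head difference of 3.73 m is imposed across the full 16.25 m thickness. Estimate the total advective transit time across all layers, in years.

4800

With flow normal to the layers, continuity requires the same specific discharge q through every layer.
Σ(b_i/K_i) = 7.94/0.209 + 8.31/1.73e-06 = 4.804e+06 d.
q = Δh / Σ(b_i/K_i) = 3.73 / 4.804e+06 = 7.765e-07 m/day.
In each layer the seepage velocity is v_i = q/n_i, so the layer transit time is t_i = b_i·n_i / q:
  layer 1 (weathered basalt): t_1 = 7.94 × 0.14 / 7.765e-07 = 1.432e+06 d
  layer 2 (clay): t_2 = 8.31 × 0.03 / 7.765e-07 = 3.210e+05 d
Total t = Σ t_i = 1.753e+06 days = 4798 years.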